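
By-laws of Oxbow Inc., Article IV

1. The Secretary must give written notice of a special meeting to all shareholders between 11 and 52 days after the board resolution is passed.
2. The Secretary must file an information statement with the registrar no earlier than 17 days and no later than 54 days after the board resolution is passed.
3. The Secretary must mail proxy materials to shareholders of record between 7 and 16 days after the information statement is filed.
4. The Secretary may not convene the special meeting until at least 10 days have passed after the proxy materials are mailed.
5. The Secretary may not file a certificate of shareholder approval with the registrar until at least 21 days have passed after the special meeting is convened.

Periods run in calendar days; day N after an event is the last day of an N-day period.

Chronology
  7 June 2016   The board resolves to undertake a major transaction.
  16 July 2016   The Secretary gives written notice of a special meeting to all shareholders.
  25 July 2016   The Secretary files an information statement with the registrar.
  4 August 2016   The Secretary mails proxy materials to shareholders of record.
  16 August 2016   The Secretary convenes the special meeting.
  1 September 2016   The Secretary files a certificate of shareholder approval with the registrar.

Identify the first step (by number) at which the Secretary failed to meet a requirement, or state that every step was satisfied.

Step 5

Step 1 — 11 and 52 days from 7 June 2016 (when the board resolution is passed) are 18 June 2016 and 29 July 2016 respectively; done 16 July 2016, which is between those dates.
Step 2 — 17 and 54 days from 7 June 2016 (when the board resolution is passed) are 24 June 2016 and 31 July 2016 respectively; done 25 July 2016 — within the window.
Step 3 — 7 and 16 days from 25 July 2016 (when the information statement is filed) are 1 August 2016 and 10 August 2016 respectively; done 4 August 2016, which is between those dates.
Step 4 — must wait 10 days from 4 August 2016 (when the proxy materials are mailed), so not before 14 August 2016; done 16 August 2016, after the minimum wait.
Step 5 — must wait 21 days from 16 August 2016 (when the special meeting is convened), so not before 6 September 2016; acted on 1 September 2016, 5 days prematurely.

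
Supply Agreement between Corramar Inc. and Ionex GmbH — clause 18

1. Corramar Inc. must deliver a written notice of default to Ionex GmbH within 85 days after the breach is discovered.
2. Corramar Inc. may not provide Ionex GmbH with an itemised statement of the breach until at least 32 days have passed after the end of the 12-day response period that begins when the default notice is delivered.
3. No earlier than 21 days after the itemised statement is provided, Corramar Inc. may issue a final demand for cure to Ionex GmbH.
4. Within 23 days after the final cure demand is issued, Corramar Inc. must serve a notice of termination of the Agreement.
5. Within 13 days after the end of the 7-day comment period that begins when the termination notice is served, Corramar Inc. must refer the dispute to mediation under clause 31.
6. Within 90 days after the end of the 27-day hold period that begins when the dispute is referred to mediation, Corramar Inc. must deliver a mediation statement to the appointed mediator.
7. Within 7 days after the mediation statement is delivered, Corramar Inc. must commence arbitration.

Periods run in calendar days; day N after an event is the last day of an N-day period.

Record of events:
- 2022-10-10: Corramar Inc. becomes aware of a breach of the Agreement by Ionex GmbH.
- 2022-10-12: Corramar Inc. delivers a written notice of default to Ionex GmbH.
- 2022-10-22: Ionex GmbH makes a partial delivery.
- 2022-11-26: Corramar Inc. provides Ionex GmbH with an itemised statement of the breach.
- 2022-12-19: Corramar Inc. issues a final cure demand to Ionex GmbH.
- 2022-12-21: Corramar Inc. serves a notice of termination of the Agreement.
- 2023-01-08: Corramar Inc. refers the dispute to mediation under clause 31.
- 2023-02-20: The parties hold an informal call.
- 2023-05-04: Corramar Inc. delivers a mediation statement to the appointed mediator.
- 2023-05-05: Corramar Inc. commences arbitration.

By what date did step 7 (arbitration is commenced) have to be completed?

Step 7 runs from 2023-05-04, when the mediation statement is delivered. 7 days after 2023-05-04 is 2023-05-11.

2023-05-11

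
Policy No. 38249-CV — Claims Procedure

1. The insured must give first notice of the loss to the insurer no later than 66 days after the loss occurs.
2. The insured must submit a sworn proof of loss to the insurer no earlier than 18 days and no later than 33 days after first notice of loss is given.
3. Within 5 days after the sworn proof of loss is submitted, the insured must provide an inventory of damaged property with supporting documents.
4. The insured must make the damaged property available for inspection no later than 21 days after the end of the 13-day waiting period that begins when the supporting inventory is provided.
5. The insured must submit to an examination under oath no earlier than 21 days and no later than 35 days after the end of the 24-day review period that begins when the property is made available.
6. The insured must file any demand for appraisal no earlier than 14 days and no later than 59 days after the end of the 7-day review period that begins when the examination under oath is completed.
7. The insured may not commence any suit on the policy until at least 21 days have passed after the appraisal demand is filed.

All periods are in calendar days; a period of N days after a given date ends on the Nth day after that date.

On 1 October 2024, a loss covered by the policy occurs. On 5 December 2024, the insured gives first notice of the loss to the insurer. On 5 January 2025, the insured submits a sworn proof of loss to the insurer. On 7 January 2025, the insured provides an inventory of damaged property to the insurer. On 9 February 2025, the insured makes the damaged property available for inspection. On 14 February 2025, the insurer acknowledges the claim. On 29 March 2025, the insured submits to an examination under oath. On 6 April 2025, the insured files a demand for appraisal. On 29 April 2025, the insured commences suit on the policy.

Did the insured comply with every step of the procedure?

(1) due by 1 October 2024 + 66 days = 6 December 2024; 5 December 2024 is within that limit.
(2) the permitted window runs from 5 December 2024 + 18 = 23 December 2024 to 5 December 2024 + 33 = 7 January 2025; done 5 January 2025, which is between those dates.
(3) due by 5 January 2025 + 5 days = 10 January 2025; done 7 January 2025 — timely.
(4) due by 20 January 2025 + 21 days = 10 February 2025; done 9 February 2025 — timely.
(5) the permitted window runs from 5 March 2025 + 21 = 26 March 2025 to 5 March 2025 + 35 = 9 April 2025; done 29 March 2025, which is between those dates.
(6) the permitted window runs from 5 April 2025 + 14 = 19 April 2025 to 5 April 2025 + 59 = 3 June 2025; 6 April 2025 is 13 days too early.
The procedure was therefore not followed at step 6.

No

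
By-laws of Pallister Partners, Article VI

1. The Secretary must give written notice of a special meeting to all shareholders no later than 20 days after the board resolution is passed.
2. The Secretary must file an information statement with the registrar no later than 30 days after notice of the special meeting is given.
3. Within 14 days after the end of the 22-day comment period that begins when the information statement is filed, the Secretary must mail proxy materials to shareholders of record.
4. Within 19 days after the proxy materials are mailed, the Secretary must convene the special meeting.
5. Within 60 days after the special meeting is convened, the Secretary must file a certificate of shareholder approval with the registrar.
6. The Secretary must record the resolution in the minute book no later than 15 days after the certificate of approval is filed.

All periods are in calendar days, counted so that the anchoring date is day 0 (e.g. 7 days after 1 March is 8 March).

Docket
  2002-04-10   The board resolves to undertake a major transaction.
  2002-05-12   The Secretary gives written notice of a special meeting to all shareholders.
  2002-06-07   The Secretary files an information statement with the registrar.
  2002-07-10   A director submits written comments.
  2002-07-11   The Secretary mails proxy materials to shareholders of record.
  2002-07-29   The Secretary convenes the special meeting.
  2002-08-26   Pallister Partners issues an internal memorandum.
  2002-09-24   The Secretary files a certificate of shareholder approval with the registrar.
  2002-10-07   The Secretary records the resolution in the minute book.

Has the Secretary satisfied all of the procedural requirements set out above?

No

Step 1: 20 days after 2002-04-10 (when the board resolution is passed) is 2002-04-30; done 2002-05-12 — 12 days late.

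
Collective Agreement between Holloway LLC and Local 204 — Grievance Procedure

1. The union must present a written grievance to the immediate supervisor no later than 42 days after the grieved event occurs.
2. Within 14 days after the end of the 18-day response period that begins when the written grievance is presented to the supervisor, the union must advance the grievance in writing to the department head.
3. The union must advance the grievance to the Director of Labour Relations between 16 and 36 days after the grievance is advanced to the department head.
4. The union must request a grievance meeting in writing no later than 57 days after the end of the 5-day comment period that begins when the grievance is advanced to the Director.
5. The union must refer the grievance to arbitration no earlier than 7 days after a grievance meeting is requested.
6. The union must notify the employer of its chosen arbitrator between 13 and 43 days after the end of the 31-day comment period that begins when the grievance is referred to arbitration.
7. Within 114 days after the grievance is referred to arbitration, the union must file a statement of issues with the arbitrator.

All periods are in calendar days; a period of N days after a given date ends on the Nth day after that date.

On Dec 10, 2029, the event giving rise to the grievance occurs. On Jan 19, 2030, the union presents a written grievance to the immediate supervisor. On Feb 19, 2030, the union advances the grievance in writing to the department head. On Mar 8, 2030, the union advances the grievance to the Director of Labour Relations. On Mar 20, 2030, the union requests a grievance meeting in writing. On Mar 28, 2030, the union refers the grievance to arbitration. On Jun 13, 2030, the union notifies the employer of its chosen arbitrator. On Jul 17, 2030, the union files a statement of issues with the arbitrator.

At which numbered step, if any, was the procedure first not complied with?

Step 6

Step 1 — counting 42 days from Dec 10, 2029 (when the grieved event occurs) gives a deadline of Jan 21, 2030; completed Jan 19, 2030, before the deadline.
Step 2 — counting 14 days from Feb 6, 2030 (end of the 18-day response period, which began when the written grievance is presented to the supervisor on Jan 19, 2030) gives a deadline of Feb 20, 2030; completed Feb 19, 2030, before the deadline.
Step 3 — 16 and 36 days from Feb 19, 2030 (when the grievance is advanced to the department head) are Mar 7, 2030 and Mar 27, 2030 respectively; Mar 8, 2030 falls inside that range.
Step 4 — counting 57 days from Mar 13, 2030 (end of the 5-day comment period, which began when the grievance is advanced to the Director on Mar 8, 2030) gives a deadline of May 9, 2030; Mar 20, 2030 is within that limit.
Step 5 — must wait 7 days from Mar 20, 2030 (when a grievance meeting is requested), so not before Mar 27, 2030; Mar 28, 2030 is on or after that date.
Step 6 — 13 and 43 days from Apr 28, 2030 (end of the 31-day comment period, which began when the grievance is referred to arbitration on Mar 28, 2030) are May 11, 2030 and Jun 10, 2030 respectively; done Jun 13, 2030 — 3 days after the window closed.
No need to go further; step 6 was not satisfied.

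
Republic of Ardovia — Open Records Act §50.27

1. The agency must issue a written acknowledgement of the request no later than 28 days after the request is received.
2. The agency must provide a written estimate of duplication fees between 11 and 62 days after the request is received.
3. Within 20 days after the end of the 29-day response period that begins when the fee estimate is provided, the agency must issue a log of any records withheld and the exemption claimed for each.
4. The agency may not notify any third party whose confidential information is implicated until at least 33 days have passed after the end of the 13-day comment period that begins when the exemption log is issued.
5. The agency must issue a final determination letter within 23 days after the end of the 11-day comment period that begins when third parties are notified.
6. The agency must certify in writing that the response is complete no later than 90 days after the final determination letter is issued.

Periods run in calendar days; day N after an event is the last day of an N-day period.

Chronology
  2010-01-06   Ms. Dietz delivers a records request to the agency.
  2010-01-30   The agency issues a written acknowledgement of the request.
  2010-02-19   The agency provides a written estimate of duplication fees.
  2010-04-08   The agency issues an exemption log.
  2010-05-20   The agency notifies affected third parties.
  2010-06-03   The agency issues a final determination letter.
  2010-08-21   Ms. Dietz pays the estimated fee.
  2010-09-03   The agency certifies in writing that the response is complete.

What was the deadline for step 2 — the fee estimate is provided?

2010-03-09

Step 2 runs from 2010-01-06, when the request is received. The window is 11–62 days after 2010-01-06; it closes on 2010-03-09.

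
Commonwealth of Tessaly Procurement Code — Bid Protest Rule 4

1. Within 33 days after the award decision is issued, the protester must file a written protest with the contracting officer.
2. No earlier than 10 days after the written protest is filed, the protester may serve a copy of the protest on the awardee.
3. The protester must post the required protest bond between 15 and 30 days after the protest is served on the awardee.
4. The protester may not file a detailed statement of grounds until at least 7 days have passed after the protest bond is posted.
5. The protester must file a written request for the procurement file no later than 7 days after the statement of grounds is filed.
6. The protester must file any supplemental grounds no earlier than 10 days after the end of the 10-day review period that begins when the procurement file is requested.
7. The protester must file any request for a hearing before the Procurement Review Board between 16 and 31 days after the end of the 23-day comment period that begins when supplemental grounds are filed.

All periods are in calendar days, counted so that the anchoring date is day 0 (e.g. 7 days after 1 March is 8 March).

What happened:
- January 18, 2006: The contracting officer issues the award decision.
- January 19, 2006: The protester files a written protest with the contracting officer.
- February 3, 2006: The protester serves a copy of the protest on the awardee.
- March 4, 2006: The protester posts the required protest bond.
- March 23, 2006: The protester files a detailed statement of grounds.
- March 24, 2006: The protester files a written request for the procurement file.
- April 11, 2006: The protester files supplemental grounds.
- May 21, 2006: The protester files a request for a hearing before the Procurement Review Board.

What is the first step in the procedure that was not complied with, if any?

Step 1: 33 days after January 18, 2006 (when the award decision is issued) is February 20, 2006; January 19, 2006 is within that limit.
Step 2: the earliest permitted date is 10 days after January 19, 2006 (when the written protest is filed), i.e. January 29, 2006; February 3, 2006 is on or after that date.
Step 3: the window is 15–30 days after February 3, 2006 (when the protest is served on the awardee), so February 18, 2006 through March 5, 2006; March 4, 2006 falls inside that range.
Step 4: the earliest permitted date is 7 days after March 4, 2006 (when the protest bond is posted), i.e. March 11, 2006; March 23, 2006 is on or after that date.
Step 5: 7 days after March 23, 2006 (when the statement of grounds is filed) is March 30, 2006; completed March 24, 2006, before the deadline.
Step 6: the earliest permitted date is 10 days after April 3, 2006 (end of the 10-day review period, which began when the procurement file is requested on March 24, 2006), i.e. April 13, 2006; acted on April 11, 2006, 2 days prematurely.
The procedure was therefore not followed at step 6.

Step 6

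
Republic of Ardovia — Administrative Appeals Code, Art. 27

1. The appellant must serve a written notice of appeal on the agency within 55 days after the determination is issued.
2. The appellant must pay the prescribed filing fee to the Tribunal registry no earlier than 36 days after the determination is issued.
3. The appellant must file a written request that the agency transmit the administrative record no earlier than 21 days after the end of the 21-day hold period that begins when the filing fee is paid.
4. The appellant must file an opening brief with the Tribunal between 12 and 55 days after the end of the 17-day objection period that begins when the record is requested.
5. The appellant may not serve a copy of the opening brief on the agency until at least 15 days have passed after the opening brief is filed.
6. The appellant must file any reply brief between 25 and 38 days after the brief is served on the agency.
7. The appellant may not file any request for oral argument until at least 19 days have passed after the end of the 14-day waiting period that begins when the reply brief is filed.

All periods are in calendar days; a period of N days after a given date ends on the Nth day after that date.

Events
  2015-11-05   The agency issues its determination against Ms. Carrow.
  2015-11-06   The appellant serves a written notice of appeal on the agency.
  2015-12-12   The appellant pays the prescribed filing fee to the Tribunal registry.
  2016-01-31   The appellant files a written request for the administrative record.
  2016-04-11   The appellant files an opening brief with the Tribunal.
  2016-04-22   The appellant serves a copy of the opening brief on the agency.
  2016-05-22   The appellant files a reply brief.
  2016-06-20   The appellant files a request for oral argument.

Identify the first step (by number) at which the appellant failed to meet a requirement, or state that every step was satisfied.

Step 5

Step 1: 55 days after 2015-11-05 (when the determination is issued) is 2015-12-30; done 2015-11-06 — timely.
Step 2: the earliest permitted date is 36 days after 2015-11-05 (when the determination is issued), i.e. 2015-12-11; 2015-12-12 is on or after that date.
Step 3: the earliest permitted date is 21 days after 2016-01-02 (end of the 21-day hold period, which began when the filing fee is paid on 2015-12-12), i.e. 2016-01-23; 2016-01-31 is on or after that date.
Step 4: the window is 12–55 days after 2016-02-17 (end of the 17-day objection period, which began when the record is requested on 2016-01-31), so 2016-02-29 through 2016-04-12; done 2016-04-11, which is between those dates.
Step 5: the earliest permitted date is 15 days after 2016-04-11 (when the opening brief is filed), i.e. 2016-04-26; acted on 2016-04-22, 4 days prematurely.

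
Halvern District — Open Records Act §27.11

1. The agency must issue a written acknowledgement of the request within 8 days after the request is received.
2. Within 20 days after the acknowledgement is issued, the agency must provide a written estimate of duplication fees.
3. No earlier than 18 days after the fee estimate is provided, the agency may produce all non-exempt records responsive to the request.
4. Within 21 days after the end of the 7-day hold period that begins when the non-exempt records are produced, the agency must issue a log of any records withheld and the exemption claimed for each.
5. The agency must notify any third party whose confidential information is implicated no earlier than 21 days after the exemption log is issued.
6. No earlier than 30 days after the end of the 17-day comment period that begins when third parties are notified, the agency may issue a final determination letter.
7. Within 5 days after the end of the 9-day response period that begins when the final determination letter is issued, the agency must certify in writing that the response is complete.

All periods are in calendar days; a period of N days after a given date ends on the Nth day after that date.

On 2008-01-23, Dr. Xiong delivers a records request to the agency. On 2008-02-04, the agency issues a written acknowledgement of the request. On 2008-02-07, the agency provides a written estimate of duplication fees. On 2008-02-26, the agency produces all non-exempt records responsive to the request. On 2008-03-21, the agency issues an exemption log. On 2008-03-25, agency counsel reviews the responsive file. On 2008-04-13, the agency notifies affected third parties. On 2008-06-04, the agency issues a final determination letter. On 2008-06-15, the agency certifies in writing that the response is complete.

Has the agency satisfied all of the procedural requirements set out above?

No

Step 1: 8 days after 2008-01-23 (when the request is received) is 2008-01-31; 2008-02-04 misses that deadline by 4 days.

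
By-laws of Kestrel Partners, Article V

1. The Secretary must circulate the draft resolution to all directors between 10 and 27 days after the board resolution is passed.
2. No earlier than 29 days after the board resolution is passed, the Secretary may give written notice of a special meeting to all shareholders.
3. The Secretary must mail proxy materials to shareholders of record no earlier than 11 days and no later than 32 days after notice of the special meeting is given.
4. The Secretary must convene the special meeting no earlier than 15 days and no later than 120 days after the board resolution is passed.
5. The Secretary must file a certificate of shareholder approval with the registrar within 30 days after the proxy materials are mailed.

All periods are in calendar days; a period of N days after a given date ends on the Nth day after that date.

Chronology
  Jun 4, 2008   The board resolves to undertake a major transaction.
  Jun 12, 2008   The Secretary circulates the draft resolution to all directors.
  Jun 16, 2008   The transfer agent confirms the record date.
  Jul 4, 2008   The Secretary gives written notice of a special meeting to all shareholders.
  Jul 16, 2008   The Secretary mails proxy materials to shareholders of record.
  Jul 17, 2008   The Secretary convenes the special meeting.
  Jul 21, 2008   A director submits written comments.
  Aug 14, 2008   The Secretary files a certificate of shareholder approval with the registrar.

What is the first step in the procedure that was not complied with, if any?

Step 1

(1) the permitted window runs from Jun 4, 2008 + 10 = Jun 14, 2008 to Jun 4, 2008 + 27 = Jul 1, 2008; done Jun 12, 2008 — 2 days before the window opened.
No need to go further; step 1 was not satisfied.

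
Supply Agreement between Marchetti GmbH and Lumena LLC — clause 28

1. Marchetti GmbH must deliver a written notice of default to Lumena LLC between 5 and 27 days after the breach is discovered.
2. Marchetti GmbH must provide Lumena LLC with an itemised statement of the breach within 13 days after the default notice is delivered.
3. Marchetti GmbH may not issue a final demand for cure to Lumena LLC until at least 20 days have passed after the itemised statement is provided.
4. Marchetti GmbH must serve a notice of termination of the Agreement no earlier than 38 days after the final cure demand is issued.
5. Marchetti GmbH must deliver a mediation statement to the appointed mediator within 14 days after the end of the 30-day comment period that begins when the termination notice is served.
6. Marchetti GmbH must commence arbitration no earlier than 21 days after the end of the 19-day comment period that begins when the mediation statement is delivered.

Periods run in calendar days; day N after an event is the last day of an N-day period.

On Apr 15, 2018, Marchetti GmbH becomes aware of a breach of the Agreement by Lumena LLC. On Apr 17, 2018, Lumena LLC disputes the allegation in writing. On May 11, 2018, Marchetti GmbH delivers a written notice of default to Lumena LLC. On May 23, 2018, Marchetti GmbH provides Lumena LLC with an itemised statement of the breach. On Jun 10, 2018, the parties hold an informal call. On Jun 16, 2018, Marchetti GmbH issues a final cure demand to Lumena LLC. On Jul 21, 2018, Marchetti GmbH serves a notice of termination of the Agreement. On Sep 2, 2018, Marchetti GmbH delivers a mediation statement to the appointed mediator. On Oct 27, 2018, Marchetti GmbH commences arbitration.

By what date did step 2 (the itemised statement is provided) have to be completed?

Step 2 runs from May 11, 2018, when the default notice is delivered. 13 days after May 11, 2018 is May 24, 2018.

May 24, 2018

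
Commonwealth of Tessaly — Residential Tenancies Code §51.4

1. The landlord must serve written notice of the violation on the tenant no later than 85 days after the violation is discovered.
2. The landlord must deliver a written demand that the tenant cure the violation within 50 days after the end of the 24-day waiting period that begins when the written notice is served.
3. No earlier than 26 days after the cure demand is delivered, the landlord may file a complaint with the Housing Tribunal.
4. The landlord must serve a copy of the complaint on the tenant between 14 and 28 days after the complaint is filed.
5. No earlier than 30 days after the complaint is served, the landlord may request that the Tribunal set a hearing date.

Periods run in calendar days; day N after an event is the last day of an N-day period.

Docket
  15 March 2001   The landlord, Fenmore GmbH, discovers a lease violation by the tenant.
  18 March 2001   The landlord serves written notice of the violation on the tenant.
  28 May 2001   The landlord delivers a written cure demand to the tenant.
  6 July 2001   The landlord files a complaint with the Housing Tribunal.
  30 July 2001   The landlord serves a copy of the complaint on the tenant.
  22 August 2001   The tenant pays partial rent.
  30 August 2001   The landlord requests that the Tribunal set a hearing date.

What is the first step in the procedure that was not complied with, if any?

None — every step was satisfied

Step 1 — counting 85 days from 15 March 2001 (when the violation is discovered) gives a deadline of 8 June 2001; completed 18 March 2001, before the deadline.
Step 2 — counting 50 days from 11 April 2001 (end of the 24-day waiting period, which began when the written notice is served on 18 March 2001) gives a deadline of 31 May 2001; done 28 May 2001 — timely.
Step 3 — must wait 26 days from 28 May 2001 (when the cure demand is delivered), so not before 23 June 2001; done 6 July 2001 — permitted.
Step 4 — 14 and 28 days from 6 July 2001 (when the complaint is filed) are 20 July 2001 and 3 August 2001 respectively; 30 July 2001 falls inside that range.
Step 5 — must wait 30 days from 30 July 2001 (when the complaint is served), so not before 29 August 2001; 30 August 2001 is on or after that date.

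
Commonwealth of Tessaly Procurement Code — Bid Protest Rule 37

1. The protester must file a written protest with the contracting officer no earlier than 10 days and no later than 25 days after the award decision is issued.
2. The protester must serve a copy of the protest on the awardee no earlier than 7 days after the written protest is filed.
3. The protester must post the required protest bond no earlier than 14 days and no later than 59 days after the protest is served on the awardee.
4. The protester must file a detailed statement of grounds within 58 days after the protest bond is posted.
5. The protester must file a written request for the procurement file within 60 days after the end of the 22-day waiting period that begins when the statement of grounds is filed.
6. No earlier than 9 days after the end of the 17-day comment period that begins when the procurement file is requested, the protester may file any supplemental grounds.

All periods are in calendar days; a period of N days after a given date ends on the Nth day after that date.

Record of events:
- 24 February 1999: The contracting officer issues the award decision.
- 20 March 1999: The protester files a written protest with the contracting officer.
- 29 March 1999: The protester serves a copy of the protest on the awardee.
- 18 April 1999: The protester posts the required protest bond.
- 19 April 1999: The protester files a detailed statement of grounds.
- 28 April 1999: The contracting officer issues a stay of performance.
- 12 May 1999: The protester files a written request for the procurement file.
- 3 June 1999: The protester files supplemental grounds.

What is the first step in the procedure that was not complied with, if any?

Step 6

Step 1: the window is 10–25 days after 24 February 1999 (when the award decision is issued), so 6 March 1999 through 21 March 1999; done 20 March 1999 — within the window.
Step 2: the earliest permitted date is 7 days after 20 March 1999 (when the written protest is filed), i.e. 27 March 1999; done 29 March 1999, after the minimum wait.
Step 3: the window is 14–59 days after 29 March 1999 (when the protest is served on the awardee), so 12 April 1999 through 27 May 1999; done 18 April 1999, which is between those dates.
Step 4: 58 days after 18 April 1999 (when the protest bond is posted) is 15 June 1999; done 19 April 1999 — timely.
Step 5: 60 days after 11 May 1999 (end of the 22-day waiting period, which began when the statement of grounds is filed on 19 April 1999) is 10 July 1999; done 12 May 1999 — timely.
Step 6: the earliest permitted date is 9 days after 29 May 1999 (end of the 17-day comment period, which began when the procurement file is requested on 12 May 1999), i.e. 7 June 1999; done 3 June 1999 — 4 days too early.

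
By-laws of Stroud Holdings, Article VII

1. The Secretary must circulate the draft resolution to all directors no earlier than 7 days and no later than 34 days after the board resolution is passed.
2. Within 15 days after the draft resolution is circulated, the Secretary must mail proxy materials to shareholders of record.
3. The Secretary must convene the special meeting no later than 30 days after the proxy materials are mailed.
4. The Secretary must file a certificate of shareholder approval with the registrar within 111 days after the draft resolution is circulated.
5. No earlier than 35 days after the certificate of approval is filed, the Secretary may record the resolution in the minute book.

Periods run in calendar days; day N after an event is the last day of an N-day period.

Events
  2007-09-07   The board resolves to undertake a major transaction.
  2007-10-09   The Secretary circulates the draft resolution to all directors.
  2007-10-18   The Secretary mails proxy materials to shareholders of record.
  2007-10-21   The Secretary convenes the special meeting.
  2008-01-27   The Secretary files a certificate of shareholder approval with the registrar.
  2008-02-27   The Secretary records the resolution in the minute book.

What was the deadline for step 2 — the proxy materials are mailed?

Step 2 runs from 2007-10-09, when the draft resolution is circulated. 15 days after 2007-10-09 is 2007-10-24.

2007-10-24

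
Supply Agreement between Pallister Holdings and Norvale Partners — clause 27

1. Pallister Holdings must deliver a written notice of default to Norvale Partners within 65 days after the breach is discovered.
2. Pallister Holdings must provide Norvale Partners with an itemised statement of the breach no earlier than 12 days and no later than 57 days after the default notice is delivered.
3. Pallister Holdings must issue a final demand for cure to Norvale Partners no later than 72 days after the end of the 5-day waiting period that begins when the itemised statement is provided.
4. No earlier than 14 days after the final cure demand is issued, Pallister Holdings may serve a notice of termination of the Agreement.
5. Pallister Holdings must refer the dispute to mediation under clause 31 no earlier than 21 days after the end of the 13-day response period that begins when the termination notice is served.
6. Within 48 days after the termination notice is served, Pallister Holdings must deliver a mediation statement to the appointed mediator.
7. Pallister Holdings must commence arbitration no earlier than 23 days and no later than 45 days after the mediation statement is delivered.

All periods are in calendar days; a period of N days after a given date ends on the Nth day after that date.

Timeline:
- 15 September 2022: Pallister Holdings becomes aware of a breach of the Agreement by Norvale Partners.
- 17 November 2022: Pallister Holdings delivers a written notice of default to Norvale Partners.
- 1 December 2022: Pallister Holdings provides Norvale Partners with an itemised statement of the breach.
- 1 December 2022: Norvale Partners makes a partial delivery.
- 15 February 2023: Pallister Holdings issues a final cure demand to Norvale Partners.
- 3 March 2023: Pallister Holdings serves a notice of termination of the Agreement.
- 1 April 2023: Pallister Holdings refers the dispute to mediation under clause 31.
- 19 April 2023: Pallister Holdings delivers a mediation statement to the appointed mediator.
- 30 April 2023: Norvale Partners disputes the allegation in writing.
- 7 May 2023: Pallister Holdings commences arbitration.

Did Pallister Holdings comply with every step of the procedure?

No

(1) due by 15 September 2022 + 65 days = 19 November 2022; done 17 November 2022 — timely.
(2) the permitted window runs from 17 November 2022 + 12 = 29 November 2022 to 17 November 2022 + 57 = 13 January 2023; done 1 December 2022, which is between those dates.
(3) due by 6 December 2022 + 72 days = 16 February 2023; 15 February 2023 is within that limit.
(4) permitted from 15 February 2023 + 14 days = 1 March 2023 onward; 3 March 2023 is on or after that date.
(5) permitted from 16 March 2023 + 21 days = 6 April 2023 onward; 1 April 2023 is 5 days before the earliest permitted date.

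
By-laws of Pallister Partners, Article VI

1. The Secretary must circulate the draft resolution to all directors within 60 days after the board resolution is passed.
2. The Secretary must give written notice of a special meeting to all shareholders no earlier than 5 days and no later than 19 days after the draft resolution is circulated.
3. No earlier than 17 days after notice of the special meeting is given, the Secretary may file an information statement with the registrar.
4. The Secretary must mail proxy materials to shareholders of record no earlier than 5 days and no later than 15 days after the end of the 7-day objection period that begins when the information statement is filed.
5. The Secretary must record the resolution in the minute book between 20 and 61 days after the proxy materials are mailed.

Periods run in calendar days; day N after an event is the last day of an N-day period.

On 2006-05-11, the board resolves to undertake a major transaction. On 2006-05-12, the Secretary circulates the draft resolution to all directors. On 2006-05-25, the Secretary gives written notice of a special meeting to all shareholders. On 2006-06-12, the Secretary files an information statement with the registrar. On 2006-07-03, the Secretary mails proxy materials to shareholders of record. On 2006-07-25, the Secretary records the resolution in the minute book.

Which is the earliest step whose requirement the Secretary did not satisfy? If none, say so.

None — every step was satisfied

(1) due by 2006-05-11 + 60 days = 2006-07-10; completed 2006-05-12, before the deadline.
(2) the permitted window runs from 2006-05-12 + 5 = 2006-05-17 to 2006-05-12 + 19 = 2006-05-31; done 2006-05-25, which is between those dates.
(3) permitted from 2006-05-25 + 17 days = 2006-06-11 onward; done 2006-06-12 — permitted.
(4) the permitted window runs from 2006-06-19 + 5 = 2006-06-24 to 2006-06-19 + 15 = 2006-07-04; done 2006-07-03 — within the window.
(5) the permitted window runs from 2006-07-03 + 20 = 2006-07-23 to 2006-07-03 + 61 = 2006-09-02; done 2006-07-25 — within the window.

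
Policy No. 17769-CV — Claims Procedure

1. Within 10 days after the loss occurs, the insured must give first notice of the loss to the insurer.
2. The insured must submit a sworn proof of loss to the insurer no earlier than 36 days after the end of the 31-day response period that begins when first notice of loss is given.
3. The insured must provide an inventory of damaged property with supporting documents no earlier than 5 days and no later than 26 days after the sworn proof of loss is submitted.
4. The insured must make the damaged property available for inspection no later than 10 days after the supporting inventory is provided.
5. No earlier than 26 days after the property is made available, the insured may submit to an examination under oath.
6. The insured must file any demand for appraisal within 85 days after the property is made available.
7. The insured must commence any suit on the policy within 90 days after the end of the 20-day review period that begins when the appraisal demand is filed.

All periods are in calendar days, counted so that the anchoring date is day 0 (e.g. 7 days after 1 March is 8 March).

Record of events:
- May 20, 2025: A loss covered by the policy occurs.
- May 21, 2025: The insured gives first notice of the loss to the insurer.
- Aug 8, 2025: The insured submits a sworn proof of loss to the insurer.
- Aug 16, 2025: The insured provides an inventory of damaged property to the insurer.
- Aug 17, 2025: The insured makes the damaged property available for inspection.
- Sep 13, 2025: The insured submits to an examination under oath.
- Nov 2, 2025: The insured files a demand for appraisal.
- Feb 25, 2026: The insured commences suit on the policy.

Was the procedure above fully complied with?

No

Step 1: 10 days after May 20, 2025 (when the loss occurs) is May 30, 2025; May 21, 2025 is within that limit.
Step 2: the earliest permitted date is 36 days after Jun 21, 2025 (end of the 31-day response period, which began when first notice of loss is given on May 21, 2025), i.e. Jul 27, 2025; Aug 8, 2025 is on or after that date.
Step 3: the window is 5–26 days after Aug 8, 2025 (when the sworn proof of loss is submitted), so Aug 13, 2025 through Sep 3, 2025; done Aug 16, 2025 — within the window.
Step 4: 10 days after Aug 16, 2025 (when the supporting inventory is provided) is Aug 26, 2025; Aug 17, 2025 is within that limit.
Step 5: the earliest permitted date is 26 days after Aug 17, 2025 (when the property is made available), i.e. Sep 12, 2025; done Sep 13, 2025 — permitted.
Step 6: 85 days after Aug 17, 2025 (when the property is made available) is Nov 10, 2025; done Nov 2, 2025 — timely.
Step 7: 90 days after Nov 22, 2025 (end of the 20-day review period, which began when the appraisal demand is filed on Nov 2, 2025) is Feb 20, 2026; Feb 25, 2026 misses that deadline by 5 days.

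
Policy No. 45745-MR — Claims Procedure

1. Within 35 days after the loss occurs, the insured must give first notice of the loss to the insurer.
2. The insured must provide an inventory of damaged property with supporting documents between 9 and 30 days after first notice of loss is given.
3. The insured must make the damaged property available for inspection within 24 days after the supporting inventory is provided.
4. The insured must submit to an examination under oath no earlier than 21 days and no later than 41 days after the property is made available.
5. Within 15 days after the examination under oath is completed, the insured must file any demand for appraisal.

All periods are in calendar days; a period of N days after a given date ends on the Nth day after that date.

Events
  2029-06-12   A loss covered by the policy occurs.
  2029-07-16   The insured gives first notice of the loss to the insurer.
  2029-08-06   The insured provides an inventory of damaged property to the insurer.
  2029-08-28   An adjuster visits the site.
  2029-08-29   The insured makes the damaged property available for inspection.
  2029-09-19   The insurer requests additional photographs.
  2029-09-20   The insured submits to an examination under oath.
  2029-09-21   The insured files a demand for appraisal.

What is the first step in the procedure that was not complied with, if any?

None — every step was satisfied

Step 1 — counting 35 days from 2029-06-12 (when the loss occurs) gives a deadline of 2029-07-17; 2029-07-16 is within that limit.
Step 2 — 9 and 30 days from 2029-07-16 (when first notice of loss is given) are 2029-07-25 and 2029-08-15 respectively; done 2029-08-06, which is between those dates.
Step 3 — counting 24 days from 2029-08-06 (when the supporting inventory is provided) gives a deadline of 2029-08-30; completed 2029-08-29, before the deadline.
Step 4 — 21 and 41 days from 2029-08-29 (when the property is made available) are 2029-09-19 and 2029-10-09 respectively; 2029-09-20 falls inside that range.
Step 5 — counting 15 days from 2029-09-20 (when the examination under oath is completed) gives a deadline of 2029-10-05; completed 2029-09-21, before the deadline.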